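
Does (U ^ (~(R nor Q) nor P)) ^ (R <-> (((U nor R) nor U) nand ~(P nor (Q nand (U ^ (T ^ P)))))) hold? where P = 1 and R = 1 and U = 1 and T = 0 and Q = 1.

R nor Q = 1 nor 1 = 0
~(R nor Q) = ~0 = 1
~(R nor Q) nor P = 1 nor 1 = 0
U ^ (~(R nor Q) nor P) = 1 ^ 0 = 1
U nor R = 1 nor 1 = 0
(U nor R) nor U = 0 nor 1 = 0
T ^ P = 0 ^ 1 = 1
U ^ (T ^ P) = 1 ^ 1 = 0
Q nand (U ^ (T ^ P)) = 1 nand 0 = 1
P nor (Q nand (U ^ (T ^ P))) = 1 nor 1 = 0
~(P nor (Q nand (U ^ (T ^ P)))) = ~0 = 1
((U nor R) nor U) nand ~(P nor (Q nand (U ^ (T ^ P)))) = 0 nand 1 = 1
R <-> (((U nor R) nor U) nand ~(P nor (Q nand (U ^ (T ^ P))))) = 1 <-> 1 = 1
(U ^ (~(R nor Q) nor P)) ^ (R <-> (((U nor R) nor U) nand ~(P nor (Q nand (U ^ (T ^ P)))))) = 1 ^ 1 = 0

0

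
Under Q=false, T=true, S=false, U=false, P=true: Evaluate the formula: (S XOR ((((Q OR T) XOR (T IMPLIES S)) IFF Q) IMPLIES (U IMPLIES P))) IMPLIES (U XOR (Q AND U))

Q OR T = false OR true = true
T IMPLIES S = true IMPLIES false = false
(Q OR T) XOR (T IMPLIES S) = true XOR false = true
((Q OR T) XOR (T IMPLIES S)) IFF Q = true IFF false = false
U IMPLIES P = false IMPLIES true = true
(((Q OR T) XOR (T IMPLIES S)) IFF Q) IMPLIES (U IMPLIES P) = false IMPLIES true = true
S XOR ((((Q OR T) XOR (T IMPLIES S)) IFF Q) IMPLIES (U IMPLIES P)) = false XOR true = true
Q AND U = false AND false = false
U XOR (Q AND U) = false XOR false = false
(S XOR ((((Q OR T) XOR (T IMPLIES S)) IFF Q) IMPLIES (U IMPLIES P))) IMPLIES (U XOR (Q AND U)) = true IMPLIES false = false

false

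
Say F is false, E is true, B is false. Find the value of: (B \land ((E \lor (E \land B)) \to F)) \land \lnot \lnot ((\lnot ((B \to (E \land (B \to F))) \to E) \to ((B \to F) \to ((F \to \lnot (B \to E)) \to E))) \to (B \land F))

\text{False}

Substituting F=\text{False}, E=\text{True}, B=\text{False}:
E \land B = \text{True} \land \text{False} = \text{False}
E \lor (E \land B) = \text{True} \lor \text{False} = \text{True}
(E \lor (E \land B)) \to F = \text{True} \to \text{False} = \text{False}
B \land ((E \lor (E \land B)) \to F) = \text{False} \land \text{False} = \text{False}
B \to F = \text{False} \to \text{False} = \text{True}
E \land (B \to F) = \text{True} \land \text{True} = \text{True}
B \to (E \land (B \to F)) = \text{False} \to \text{True} = \text{True}
(B \to (E \land (B \to F))) \to E = \text{True} \to \text{True} = \text{True}
\lnot ((B \to (E \land (B \to F))) \to E) = \lnot \text{True} = \text{False}
B \to F = \text{False} \to \text{False} = \text{True}
B \to E = \text{False} \to \text{True} = \text{True}
\lnot (B \to E) = \lnot \text{True} = \text{False}
F \to \lnot (B \to E) = \text{False} \to \text{False} = \text{True}
(F \to \lnot (B \to E)) \to E = \text{True} \to \text{True} = \text{True}
(B \to F) \to ((F \to \lnot (B \to E)) \to E) = \text{True} \to \text{True} = \text{True}
\lnot ((B \to (E \land (B \to F))) \to E) \to ((B \to F) \to ((F \to \lnot (B \to E)) \to E)) = \text{False} \to \text{True} = \text{True}
B \land F = \text{False} \land \text{False} = \text{False}
(\lnot ((B \to (E \land (B \to F))) \to E) \to ((B \to F) \to ((F \to \lnot (B \to E)) \to E))) \to (B \land F) = \text{True} \to \text{False} = \text{False}
\lnot ((\lnot ((B \to (E \land (B \to F))) \to E) \to ((B \to F) \to ((F \to \lnot (B \to E)) \to E))) \to (B \land F)) = \lnot \text{False} = \text{True}
\lnot \lnot ((\lnot ((B \to (E \land (B \to F))) \to E) \to ((B \to F) \to ((F \to \lnot (B \to E)) \to E))) \to (B \land F)) = \lnot \text{True} = \text{False}
(B \land ((E \lor (E \land B)) \to F)) \land \lnot \lnot ((\lnot ((B \to (E \land (B \to F))) \to E) \to ((B \to F) \to ((F \to \lnot (B \to E)) \to E))) \to (B \land F)) = \text{False} \land \text{False} = \text{False}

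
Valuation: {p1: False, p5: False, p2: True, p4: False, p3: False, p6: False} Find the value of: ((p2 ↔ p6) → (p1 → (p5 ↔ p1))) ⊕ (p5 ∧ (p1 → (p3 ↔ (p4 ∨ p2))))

True

p2 ↔ p6 = True ↔ False = False
p5 ↔ p1 = False ↔ False = True
p1 → (p5 ↔ p1) = False → True = True
(p2 ↔ p6) → (p1 → (p5 ↔ p1)) = False → True = True
p4 ∨ p2 = False ∨ True = True
p3 ↔ (p4 ∨ p2) = False ↔ True = False
p1 → (p3 ↔ (p4 ∨ p2)) = False → False = True
p5 ∧ (p1 → (p3 ↔ (p4 ∨ p2))) = False ∧ True = False
((p2 ↔ p6) → (p1 → (p5 ↔ p1))) ⊕ (p5 ∧ (p1 → (p3 ↔ (p4 ∨ p2)))) = True ⊕ False = True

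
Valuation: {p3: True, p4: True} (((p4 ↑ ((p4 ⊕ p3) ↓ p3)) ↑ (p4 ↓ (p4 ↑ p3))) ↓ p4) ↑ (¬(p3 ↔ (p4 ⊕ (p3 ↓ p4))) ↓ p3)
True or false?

True

p4 ⊕ p3 = True ⊕ True = False
(p4 ⊕ p3) ↓ p3 = False ↓ True = False
p4 ↑ ((p4 ⊕ p3) ↓ p3) = True ↑ False = True
p4 ↑ p3 = True ↑ True = False
p4 ↓ (p4 ↑ p3) = True ↓ False = False
(p4 ↑ ((p4 ⊕ p3) ↓ p3)) ↑ (p4 ↓ (p4 ↑ p3)) = True ↑ False = True
((p4 ↑ ((p4 ⊕ p3) ↓ p3)) ↑ (p4 ↓ (p4 ↑ p3))) ↓ p4 = True ↓ True = False
p3 ↓ p4 = True ↓ True = False
p4 ⊕ (p3 ↓ p4) = True ⊕ False = True
p3 ↔ (p4 ⊕ (p3 ↓ p4)) = True ↔ True = True
¬(p3 ↔ (p4 ⊕ (p3 ↓ p4))) = ¬True = False
¬(p3 ↔ (p4 ⊕ (p3 ↓ p4))) ↓ p3 = False ↓ True = False
(((p4 ↑ ((p4 ⊕ p3) ↓ p3)) ↑ (p4 ↓ (p4 ↑ p3))) ↓ p4) ↑ (¬(p3 ↔ (p4 ⊕ (p3 ↓ p4))) ↓ p3) = False ↑ False = True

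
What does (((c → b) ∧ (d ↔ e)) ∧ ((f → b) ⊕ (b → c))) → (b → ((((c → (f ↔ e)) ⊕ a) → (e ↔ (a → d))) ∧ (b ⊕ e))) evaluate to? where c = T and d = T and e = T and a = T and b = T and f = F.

T

Substituting c=T, d=T, e=T, a=T, b=T, f=F:
c → b = T → T = T
d ↔ e = T ↔ T = T
(c → b) ∧ (d ↔ e) = T ∧ T = T
f → b = F → T = T
b → c = T → T = T
(f → b) ⊕ (b → c) = T ⊕ T = F
((c → b) ∧ (d ↔ e)) ∧ ((f → b) ⊕ (b → c)) = T ∧ F = F
f ↔ e = F ↔ T = F
c → (f ↔ e) = T → F = F
(c → (f ↔ e)) ⊕ a = F ⊕ T = T
a → d = T → T = T
e ↔ (a → d) = T ↔ T = T
((c → (f ↔ e)) ⊕ a) → (e ↔ (a → d)) = T → T = T
b ⊕ e = T ⊕ T = F
(((c → (f ↔ e)) ⊕ a) → (e ↔ (a → d))) ∧ (b ⊕ e) = T ∧ F = F
b → ((((c → (f ↔ e)) ⊕ a) → (e ↔ (a → d))) ∧ (b ⊕ e)) = T → F = F
(((c → b) ∧ (d ↔ e)) ∧ ((f → b) ⊕ (b → c))) → (b → ((((c → (f ↔ e)) ⊕ a) → (e ↔ (a → d))) ∧ (b ⊕ e))) = F → F = T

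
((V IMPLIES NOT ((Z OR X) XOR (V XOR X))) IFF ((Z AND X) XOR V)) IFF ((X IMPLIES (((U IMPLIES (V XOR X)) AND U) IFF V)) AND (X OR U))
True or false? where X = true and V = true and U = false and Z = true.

false

Substituting X=true, V=true, U=false, Z=true:
Z OR X = true OR true = true
V XOR X = true XOR true = false
(Z OR X) XOR (V XOR X) = true XOR false = true
NOT ((Z OR X) XOR (V XOR X)) = NOT true = false
V IMPLIES NOT ((Z OR X) XOR (V XOR X)) = true IMPLIES false = false
Z AND X = true AND true = true
(Z AND X) XOR V = true XOR true = false
(V IMPLIES NOT ((Z OR X) XOR (V XOR X))) IFF ((Z AND X) XOR V) = false IFF false = true
V XOR X = true XOR true = false
U IMPLIES (V XOR X) = false IMPLIES false = true
(U IMPLIES (V XOR X)) AND U = true AND false = false
((U IMPLIES (V XOR X)) AND U) IFF V = false IFF true = false
X IMPLIES (((U IMPLIES (V XOR X)) AND U) IFF V) = true IMPLIES false = false
X OR U = true OR false = true
(X IMPLIES (((U IMPLIES (V XOR X)) AND U) IFF V)) AND (X OR U) = false AND true = false
((V IMPLIES NOT ((Z OR X) XOR (V XOR X))) IFF ((Z AND X) XOR V)) IFF ((X IMPLIES (((U IMPLIES (V XOR X)) AND U) IFF V)) AND (X OR U)) = true IFF false = false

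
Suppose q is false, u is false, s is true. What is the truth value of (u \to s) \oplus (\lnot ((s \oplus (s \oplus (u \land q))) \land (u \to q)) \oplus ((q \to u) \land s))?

T

Substituting q=F, u=F, s=T:
u \to s = F \to T = T
u \land q = F \land F = F
s \oplus (u \land q) = T \oplus F = T
s \oplus (s \oplus (u \land q)) = T \oplus T = F
u \to q = F \to F = T
(s \oplus (s \oplus (u \land q))) \land (u \to q) = F \land T = F
\lnot ((s \oplus (s \oplus (u \land q))) \land (u \to q)) = \lnot F = T
q \to u = F \to F = T
(q \to u) \land s = T \land T = T
\lnot ((s \oplus (s \oplus (u \land q))) \land (u \to q)) \oplus ((q \to u) \land s) = T \oplus T = F
(u \to s) \oplus (\lnot ((s \oplus (s \oplus (u \land q))) \land (u \to q)) \oplus ((q \to u) \land s)) = T \oplus F = T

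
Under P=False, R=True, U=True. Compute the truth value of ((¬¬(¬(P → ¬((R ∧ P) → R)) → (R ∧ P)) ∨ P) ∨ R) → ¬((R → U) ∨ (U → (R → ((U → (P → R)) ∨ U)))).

R ∧ P = True ∧ False = False
(R ∧ P) → R = False → True = True
¬((R ∧ P) → R) = ¬True = False
P → ¬((R ∧ P) → R) = False → False = True
¬(P → ¬((R ∧ P) → R)) = ¬True = False
R ∧ P = True ∧ False = False
¬(P → ¬((R ∧ P) → R)) → (R ∧ P) = False → False = True
¬(¬(P → ¬((R ∧ P) → R)) → (R ∧ P)) = ¬True = False
¬¬(¬(P → ¬((R ∧ P) → R)) → (R ∧ P)) = ¬False = True
¬¬(¬(P → ¬((R ∧ P) → R)) → (R ∧ P)) ∨ P = True ∨ False = True
(¬¬(¬(P → ¬((R ∧ P) → R)) → (R ∧ P)) ∨ P) ∨ R = True ∨ True = True
R → U = True → True = True
P → R = False → True = True
U → (P → R) = True → True = True
(U → (P → R)) ∨ U = True ∨ True = True
R → ((U → (P → R)) ∨ U) = True → True = True
U → (R → ((U → (P → R)) ∨ U)) = True → True = True
(R → U) ∨ (U → (R → ((U → (P → R)) ∨ U))) = True ∨ True = True
¬((R → U) ∨ (U → (R → ((U → (P → R)) ∨ U)))) = ¬True = False
((¬¬(¬(P → ¬((R ∧ P) → R)) → (R ∧ P)) ∨ P) ∨ R) → ¬((R → U) ∨ (U → (R → ((U → (P → R)) ∨ U)))) = True → False = False

False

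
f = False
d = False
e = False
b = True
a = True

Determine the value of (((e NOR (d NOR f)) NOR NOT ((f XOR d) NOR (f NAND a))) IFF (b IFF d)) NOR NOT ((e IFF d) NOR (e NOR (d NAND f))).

Substituting f=False, d=False, e=False, b=True, a=True:
d NOR f = False NOR False = True
e NOR (d NOR f) = False NOR True = False
f XOR d = False XOR False = False
f NAND a = False NAND True = True
(f XOR d) NOR (f NAND a) = False NOR True = False
NOT ((f XOR d) NOR (f NAND a)) = NOT False = True
(e NOR (d NOR f)) NOR NOT ((f XOR d) NOR (f NAND a)) = False NOR True = False
b IFF d = True IFF False = False
((e NOR (d NOR f)) NOR NOT ((f XOR d) NOR (f NAND a))) IFF (b IFF d) = False IFF False = True
e IFF d = False IFF False = True
d NAND f = False NAND False = True
e NOR (d NAND f) = False NOR True = False
(e IFF d) NOR (e NOR (d NAND f)) = True NOR False = False
NOT ((e IFF d) NOR (e NOR (d NAND f))) = NOT False = True
(((e NOR (d NOR f)) NOR NOT ((f XOR d) NOR (f NAND a))) IFF (b IFF d)) NOR NOT ((e IFF d) NOR (e NOR (d NAND f))) = True NOR True = False

False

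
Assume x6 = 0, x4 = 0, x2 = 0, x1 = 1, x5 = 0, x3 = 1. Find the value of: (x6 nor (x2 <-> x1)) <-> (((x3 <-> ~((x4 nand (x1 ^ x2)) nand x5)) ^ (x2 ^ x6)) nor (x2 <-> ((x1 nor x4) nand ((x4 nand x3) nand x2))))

1

Substituting x6=0, x4=0, x2=0, x1=1, x5=0, x3=1:
x2 <-> x1 = 0 <-> 1 = 0
x6 nor (x2 <-> x1) = 0 nor 0 = 1
x1 ^ x2 = 1 ^ 0 = 1
x4 nand (x1 ^ x2) = 0 nand 1 = 1
(x4 nand (x1 ^ x2)) nand x5 = 1 nand 0 = 1
~((x4 nand (x1 ^ x2)) nand x5) = ~1 = 0
x3 <-> ~((x4 nand (x1 ^ x2)) nand x5) = 1 <-> 0 = 0
x2 ^ x6 = 0 ^ 0 = 0
(x3 <-> ~((x4 nand (x1 ^ x2)) nand x5)) ^ (x2 ^ x6) = 0 ^ 0 = 0
x1 nor x4 = 1 nor 0 = 0
x4 nand x3 = 0 nand 1 = 1
(x4 nand x3) nand x2 = 1 nand 0 = 1
(x1 nor x4) nand ((x4 nand x3) nand x2) = 0 nand 1 = 1
x2 <-> ((x1 nor x4) nand ((x4 nand x3) nand x2)) = 0 <-> 1 = 0
((x3 <-> ~((x4 nand (x1 ^ x2)) nand x5)) ^ (x2 ^ x6)) nor (x2 <-> ((x1 nor x4) nand ((x4 nand x3) nand x2))) = 0 nor 0 = 1
(x6 nor (x2 <-> x1)) <-> (((x3 <-> ~((x4 nand (x1 ^ x2)) nand x5)) ^ (x2 ^ x6)) nor (x2 <-> ((x1 nor x4) nand ((x4 nand x3) nand x2)))) = 1 <-> 1 = 1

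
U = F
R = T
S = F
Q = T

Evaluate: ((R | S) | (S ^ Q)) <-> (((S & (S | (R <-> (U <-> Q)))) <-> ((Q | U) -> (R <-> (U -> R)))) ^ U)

F

R | S = T | F = T
S ^ Q = F ^ T = T
(R | S) | (S ^ Q) = T | T = T
U <-> Q = F <-> T = F
R <-> (U <-> Q) = T <-> F = F
S | (R <-> (U <-> Q)) = F | F = F
S & (S | (R <-> (U <-> Q))) = F & F = F
Q | U = T | F = T
U -> R = F -> T = T
R <-> (U -> R) = T <-> T = T
(Q | U) -> (R <-> (U -> R)) = T -> T = T
(S & (S | (R <-> (U <-> Q)))) <-> ((Q | U) -> (R <-> (U -> R))) = F <-> T = F
((S & (S | (R <-> (U <-> Q)))) <-> ((Q | U) -> (R <-> (U -> R)))) ^ U = F ^ F = F
((R | S) | (S ^ Q)) <-> (((S & (S | (R <-> (U <-> Q)))) <-> ((Q | U) -> (R <-> (U -> R)))) ^ U) = T <-> F = F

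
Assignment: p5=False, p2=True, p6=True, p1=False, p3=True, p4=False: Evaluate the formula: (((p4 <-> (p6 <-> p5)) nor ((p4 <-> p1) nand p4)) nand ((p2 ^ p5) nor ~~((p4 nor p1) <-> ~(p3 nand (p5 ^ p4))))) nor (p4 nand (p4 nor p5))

Substituting p5=False, p2=True, p6=True, p1=False, p3=True, p4=False:
p6 <-> p5 = True <-> False = False
p4 <-> (p6 <-> p5) = False <-> False = True
p4 <-> p1 = False <-> False = True
(p4 <-> p1) nand p4 = True nand False = True
(p4 <-> (p6 <-> p5)) nor ((p4 <-> p1) nand p4) = True nor True = False
p2 ^ p5 = True ^ False = True
p4 nor p1 = False nor False = True
p5 ^ p4 = False ^ False = False
p3 nand (p5 ^ p4) = True nand False = True
~(p3 nand (p5 ^ p4)) = ~True = False
(p4 nor p1) <-> ~(p3 nand (p5 ^ p4)) = True <-> False = False
~((p4 nor p1) <-> ~(p3 nand (p5 ^ p4))) = ~False = True
~~((p4 nor p1) <-> ~(p3 nand (p5 ^ p4))) = ~True = False
(p2 ^ p5) nor ~~((p4 nor p1) <-> ~(p3 nand (p5 ^ p4))) = True nor False = False
((p4 <-> (p6 <-> p5)) nor ((p4 <-> p1) nand p4)) nand ((p2 ^ p5) nor ~~((p4 nor p1) <-> ~(p3 nand (p5 ^ p4)))) = False nand False = True
p4 nor p5 = False nor False = True
p4 nand (p4 nor p5) = False nand True = True
(((p4 <-> (p6 <-> p5)) nor ((p4 <-> p1) nand p4)) nand ((p2 ^ p5) nor ~~((p4 nor p1) <-> ~(p3 nand (p5 ^ p4))))) nor (p4 nand (p4 nor p5)) = True nor True = False

False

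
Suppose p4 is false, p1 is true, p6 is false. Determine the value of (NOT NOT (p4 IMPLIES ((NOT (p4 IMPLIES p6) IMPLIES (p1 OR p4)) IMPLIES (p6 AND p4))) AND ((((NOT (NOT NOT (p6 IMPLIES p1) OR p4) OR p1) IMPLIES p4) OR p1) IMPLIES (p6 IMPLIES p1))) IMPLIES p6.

p4 IMPLIES p6 = False IMPLIES False = True
NOT (p4 IMPLIES p6) = NOT True = False
p1 OR p4 = True OR False = True
NOT (p4 IMPLIES p6) IMPLIES (p1 OR p4) = False IMPLIES True = True
p6 AND p4 = False AND False = False
(NOT (p4 IMPLIES p6) IMPLIES (p1 OR p4)) IMPLIES (p6 AND p4) = True IMPLIES False = False
p4 IMPLIES ((NOT (p4 IMPLIES p6) IMPLIES (p1 OR p4)) IMPLIES (p6 AND p4)) = False IMPLIES False = True
NOT (p4 IMPLIES ((NOT (p4 IMPLIES p6) IMPLIES (p1 OR p4)) IMPLIES (p6 AND p4))) = NOT True = False
NOT NOT (p4 IMPLIES ((NOT (p4 IMPLIES p6) IMPLIES (p1 OR p4)) IMPLIES (p6 AND p4))) = NOT False = True
p6 IMPLIES p1 = False IMPLIES True = True
NOT (p6 IMPLIES p1) = NOT True = False
NOT NOT (p6 IMPLIES p1) = NOT False = True
NOT NOT (p6 IMPLIES p1) OR p4 = True OR False = True
NOT (NOT NOT (p6 IMPLIES p1) OR p4) = NOT True = False
NOT (NOT NOT (p6 IMPLIES p1) OR p4) OR p1 = False OR True = True
(NOT (NOT NOT (p6 IMPLIES p1) OR p4) OR p1) IMPLIES p4 = True IMPLIES False = False
((NOT (NOT NOT (p6 IMPLIES p1) OR p4) OR p1) IMPLIES p4) OR p1 = False OR True = True
p6 IMPLIES p1 = False IMPLIES True = True
(((NOT (NOT NOT (p6 IMPLIES p1) OR p4) OR p1) IMPLIES p4) OR p1) IMPLIES (p6 IMPLIES p1) = True IMPLIES True = True
NOT NOT (p4 IMPLIES ((NOT (p4 IMPLIES p6) IMPLIES (p1 OR p4)) IMPLIES (p6 AND p4))) AND ((((NOT (NOT NOT (p6 IMPLIES p1) OR p4) OR p1) IMPLIES p4) OR p1) IMPLIES (p6 IMPLIES p1)) = True AND True = True
(NOT NOT (p4 IMPLIES ((NOT (p4 IMPLIES p6) IMPLIES (p1 OR p4)) IMPLIES (p6 AND p4))) AND ((((NOT (NOT NOT (p6 IMPLIES p1) OR p4) OR p1) IMPLIES p4) OR p1) IMPLIES (p6 IMPLIES p1))) IMPLIES p6 = True IMPLIES False = False

False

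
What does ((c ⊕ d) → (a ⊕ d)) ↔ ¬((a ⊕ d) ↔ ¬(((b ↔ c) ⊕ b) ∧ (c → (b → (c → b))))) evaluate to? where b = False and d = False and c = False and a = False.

False

c ⊕ d = False ⊕ False = False
a ⊕ d = False ⊕ False = False
(c ⊕ d) → (a ⊕ d) = False → False = True
a ⊕ d = False ⊕ False = False
b ↔ c = False ↔ False = True
(b ↔ c) ⊕ b = True ⊕ False = True
c → b = False → False = True
b → (c → b) = False → True = True
c → (b → (c → b)) = False → True = True
((b ↔ c) ⊕ b) ∧ (c → (b → (c → b))) = True ∧ True = True
¬(((b ↔ c) ⊕ b) ∧ (c → (b → (c → b)))) = ¬True = False
(a ⊕ d) ↔ ¬(((b ↔ c) ⊕ b) ∧ (c → (b → (c → b)))) = False ↔ False = True
¬((a ⊕ d) ↔ ¬(((b ↔ c) ⊕ b) ∧ (c → (b → (c → b))))) = ¬True = False
((c ⊕ d) → (a ⊕ d)) ↔ ¬((a ⊕ d) ↔ ¬(((b ↔ c) ⊕ b) ∧ (c → (b → (c → b))))) = True ↔ False = False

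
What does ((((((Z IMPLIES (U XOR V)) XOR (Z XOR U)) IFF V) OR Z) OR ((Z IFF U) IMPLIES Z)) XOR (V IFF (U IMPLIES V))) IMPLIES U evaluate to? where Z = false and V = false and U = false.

Substituting Z=false, V=false, U=false:
U XOR V = false XOR false = false
Z IMPLIES (U XOR V) = false IMPLIES false = true
Z XOR U = false XOR false = false
(Z IMPLIES (U XOR V)) XOR (Z XOR U) = true XOR false = true
((Z IMPLIES (U XOR V)) XOR (Z XOR U)) IFF V = true IFF false = false
(((Z IMPLIES (U XOR V)) XOR (Z XOR U)) IFF V) OR Z = false OR false = false
Z IFF U = false IFF false = true
(Z IFF U) IMPLIES Z = true IMPLIES false = false
((((Z IMPLIES (U XOR V)) XOR (Z XOR U)) IFF V) OR Z) OR ((Z IFF U) IMPLIES Z) = false OR false = false
U IMPLIES V = false IMPLIES false = true
V IFF (U IMPLIES V) = false IFF true = false
(((((Z IMPLIES (U XOR V)) XOR (Z XOR U)) IFF V) OR Z) OR ((Z IFF U) IMPLIES Z)) XOR (V IFF (U IMPLIES V)) = false XOR false = false
((((((Z IMPLIES (U XOR V)) XOR (Z XOR U)) IFF V) OR Z) OR ((Z IFF U) IMPLIES Z)) XOR (V IFF (U IMPLIES V))) IMPLIES U = false IMPLIES false = true

true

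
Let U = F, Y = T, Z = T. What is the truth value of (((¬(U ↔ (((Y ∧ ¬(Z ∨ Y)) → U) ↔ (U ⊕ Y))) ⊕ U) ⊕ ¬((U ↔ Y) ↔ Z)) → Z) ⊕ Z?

Substituting U=F, Y=T, Z=T:
Z ∨ Y = T ∨ T = T
¬(Z ∨ Y) = ¬T = F
Y ∧ ¬(Z ∨ Y) = T ∧ F = F
(Y ∧ ¬(Z ∨ Y)) → U = F → F = T
U ⊕ Y = F ⊕ T = T
((Y ∧ ¬(Z ∨ Y)) → U) ↔ (U ⊕ Y) = T ↔ T = T
U ↔ (((Y ∧ ¬(Z ∨ Y)) → U) ↔ (U ⊕ Y)) = F ↔ T = F
¬(U ↔ (((Y ∧ ¬(Z ∨ Y)) → U) ↔ (U ⊕ Y))) = ¬F = T
¬(U ↔ (((Y ∧ ¬(Z ∨ Y)) → U) ↔ (U ⊕ Y))) ⊕ U = T ⊕ F = T
U ↔ Y = F ↔ T = F
(U ↔ Y) ↔ Z = F ↔ T = F
¬((U ↔ Y) ↔ Z) = ¬F = T
(¬(U ↔ (((Y ∧ ¬(Z ∨ Y)) → U) ↔ (U ⊕ Y))) ⊕ U) ⊕ ¬((U ↔ Y) ↔ Z) = T ⊕ T = F
((¬(U ↔ (((Y ∧ ¬(Z ∨ Y)) → U) ↔ (U ⊕ Y))) ⊕ U) ⊕ ¬((U ↔ Y) ↔ Z)) → Z = F → T = T
(((¬(U ↔ (((Y ∧ ¬(Z ∨ Y)) → U) ↔ (U ⊕ Y))) ⊕ U) ⊕ ¬((U ↔ Y) ↔ Z)) → Z) ⊕ Z = T ⊕ T = F

F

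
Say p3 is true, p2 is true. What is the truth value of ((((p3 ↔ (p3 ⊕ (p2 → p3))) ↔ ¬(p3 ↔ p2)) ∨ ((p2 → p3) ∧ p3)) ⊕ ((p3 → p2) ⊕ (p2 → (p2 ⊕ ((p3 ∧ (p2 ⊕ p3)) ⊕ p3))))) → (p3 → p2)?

p2 → p3 = T → T = T
p3 ⊕ (p2 → p3) = T ⊕ T = F
p3 ↔ (p3 ⊕ (p2 → p3)) = T ↔ F = F
p3 ↔ p2 = T ↔ T = T
¬(p3 ↔ p2) = ¬T = F
(p3 ↔ (p3 ⊕ (p2 → p3))) ↔ ¬(p3 ↔ p2) = F ↔ F = T
p2 → p3 = T → T = T
(p2 → p3) ∧ p3 = T ∧ T = T
((p3 ↔ (p3 ⊕ (p2 → p3))) ↔ ¬(p3 ↔ p2)) ∨ ((p2 → p3) ∧ p3) = T ∨ T = T
p3 → p2 = T → T = T
p2 ⊕ p3 = T ⊕ T = F
p3 ∧ (p2 ⊕ p3) = T ∧ F = F
(p3 ∧ (p2 ⊕ p3)) ⊕ p3 = F ⊕ T = T
p2 ⊕ ((p3 ∧ (p2 ⊕ p3)) ⊕ p3) = T ⊕ T = F
p2 → (p2 ⊕ ((p3 ∧ (p2 ⊕ p3)) ⊕ p3)) = T → F = F
(p3 → p2) ⊕ (p2 → (p2 ⊕ ((p3 ∧ (p2 ⊕ p3)) ⊕ p3))) = T ⊕ F = T
(((p3 ↔ (p3 ⊕ (p2 → p3))) ↔ ¬(p3 ↔ p2)) ∨ ((p2 → p3) ∧ p3)) ⊕ ((p3 → p2) ⊕ (p2 → (p2 ⊕ ((p3 ∧ (p2 ⊕ p3)) ⊕ p3)))) = T ⊕ T = F
p3 → p2 = T → T = T
((((p3 ↔ (p3 ⊕ (p2 → p3))) ↔ ¬(p3 ↔ p2)) ∨ ((p2 → p3) ∧ p3)) ⊕ ((p3 → p2) ⊕ (p2 → (p2 ⊕ ((p3 ∧ (p2 ⊕ p3)) ⊕ p3))))) → (p3 → p2) = F → T = T

T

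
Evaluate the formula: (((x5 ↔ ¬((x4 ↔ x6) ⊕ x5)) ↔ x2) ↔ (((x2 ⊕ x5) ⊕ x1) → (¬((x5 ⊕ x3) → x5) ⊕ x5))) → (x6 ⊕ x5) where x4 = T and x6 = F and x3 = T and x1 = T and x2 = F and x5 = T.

T

x4 ↔ x6 = T ↔ F = F
(x4 ↔ x6) ⊕ x5 = F ⊕ T = T
¬((x4 ↔ x6) ⊕ x5) = ¬T = F
x5 ↔ ¬((x4 ↔ x6) ⊕ x5) = T ↔ F = F
(x5 ↔ ¬((x4 ↔ x6) ⊕ x5)) ↔ x2 = F ↔ F = T
x2 ⊕ x5 = F ⊕ T = T
(x2 ⊕ x5) ⊕ x1 = T ⊕ T = F
x5 ⊕ x3 = T ⊕ T = F
(x5 ⊕ x3) → x5 = F → T = T
¬((x5 ⊕ x3) → x5) = ¬T = F
¬((x5 ⊕ x3) → x5) ⊕ x5 = F ⊕ T = T
((x2 ⊕ x5) ⊕ x1) → (¬((x5 ⊕ x3) → x5) ⊕ x5) = F → T = T
((x5 ↔ ¬((x4 ↔ x6) ⊕ x5)) ↔ x2) ↔ (((x2 ⊕ x5) ⊕ x1) → (¬((x5 ⊕ x3) → x5) ⊕ x5)) = T ↔ T = T
x6 ⊕ x5 = F ⊕ T = T
(((x5 ↔ ¬((x4 ↔ x6) ⊕ x5)) ↔ x2) ↔ (((x2 ⊕ x5) ⊕ x1) → (¬((x5 ⊕ x3) → x5) ⊕ x5))) → (x6 ⊕ x5) = T → T = T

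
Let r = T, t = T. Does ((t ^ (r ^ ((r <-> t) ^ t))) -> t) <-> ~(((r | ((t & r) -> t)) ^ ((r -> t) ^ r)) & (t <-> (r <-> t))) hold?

F

r <-> t = T <-> T = T
(r <-> t) ^ t = T ^ T = F
r ^ ((r <-> t) ^ t) = T ^ F = T
t ^ (r ^ ((r <-> t) ^ t)) = T ^ T = F
(t ^ (r ^ ((r <-> t) ^ t))) -> t = F -> T = T
t & r = T & T = T
(t & r) -> t = T -> T = T
r | ((t & r) -> t) = T | T = T
r -> t = T -> T = T
(r -> t) ^ r = T ^ T = F
(r | ((t & r) -> t)) ^ ((r -> t) ^ r) = T ^ F = T
r <-> t = T <-> T = T
t <-> (r <-> t) = T <-> T = T
((r | ((t & r) -> t)) ^ ((r -> t) ^ r)) & (t <-> (r <-> t)) = T & T = T
~(((r | ((t & r) -> t)) ^ ((r -> t) ^ r)) & (t <-> (r <-> t))) = ~T = F
((t ^ (r ^ ((r <-> t) ^ t))) -> t) <-> ~(((r | ((t & r) -> t)) ^ ((r -> t) ^ r)) & (t <-> (r <-> t))) = T <-> F = F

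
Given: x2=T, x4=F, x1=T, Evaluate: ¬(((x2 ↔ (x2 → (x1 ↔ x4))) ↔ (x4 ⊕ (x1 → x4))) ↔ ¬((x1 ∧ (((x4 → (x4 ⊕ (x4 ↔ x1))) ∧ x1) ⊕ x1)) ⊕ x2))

x1 ↔ x4 = T ↔ F = F
x2 → (x1 ↔ x4) = T → F = F
x2 ↔ (x2 → (x1 ↔ x4)) = T ↔ F = F
x1 → x4 = T → F = F
x4 ⊕ (x1 → x4) = F ⊕ F = F
(x2 ↔ (x2 → (x1 ↔ x4))) ↔ (x4 ⊕ (x1 → x4)) = F ↔ F = T
x4 ↔ x1 = F ↔ T = F
x4 ⊕ (x4 ↔ x1) = F ⊕ F = F
x4 → (x4 ⊕ (x4 ↔ x1)) = F → F = T
(x4 → (x4 ⊕ (x4 ↔ x1))) ∧ x1 = T ∧ T = T
((x4 → (x4 ⊕ (x4 ↔ x1))) ∧ x1) ⊕ x1 = T ⊕ T = F
x1 ∧ (((x4 → (x4 ⊕ (x4 ↔ x1))) ∧ x1) ⊕ x1) = T ∧ F = F
(x1 ∧ (((x4 → (x4 ⊕ (x4 ↔ x1))) ∧ x1) ⊕ x1)) ⊕ x2 = F ⊕ T = T
¬((x1 ∧ (((x4 → (x4 ⊕ (x4 ↔ x1))) ∧ x1) ⊕ x1)) ⊕ x2) = ¬T = F
((x2 ↔ (x2 → (x1 ↔ x4))) ↔ (x4 ⊕ (x1 → x4))) ↔ ¬((x1 ∧ (((x4 → (x4 ⊕ (x4 ↔ x1))) ∧ x1) ⊕ x1)) ⊕ x2) = T ↔ F = F
¬(((x2 ↔ (x2 → (x1 ↔ x4))) ↔ (x4 ⊕ (x1 → x4))) ↔ ¬((x1 ∧ (((x4 → (x4 ⊕ (x4 ↔ x1))) ∧ x1) ⊕ x1)) ⊕ x2)) = ¬F = T

T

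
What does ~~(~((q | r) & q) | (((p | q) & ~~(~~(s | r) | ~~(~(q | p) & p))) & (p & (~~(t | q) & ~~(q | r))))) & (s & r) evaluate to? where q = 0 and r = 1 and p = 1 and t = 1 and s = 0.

0

Substituting q=0, r=1, p=1, t=1, s=0:
q | r = 0 | 1 = 1
(q | r) & q = 1 & 0 = 0
~((q | r) & q) = ~0 = 1
p | q = 1 | 0 = 1
s | r = 0 | 1 = 1
~(s | r) = ~1 = 0
~~(s | r) = ~0 = 1
q | p = 0 | 1 = 1
~(q | p) = ~1 = 0
~(q | p) & p = 0 & 1 = 0
~(~(q | p) & p) = ~0 = 1
~~(~(q | p) & p) = ~1 = 0
~~(s | r) | ~~(~(q | p) & p) = 1 | 0 = 1
~(~~(s | r) | ~~(~(q | p) & p)) = ~1 = 0
~~(~~(s | r) | ~~(~(q | p) & p)) = ~0 = 1
(p | q) & ~~(~~(s | r) | ~~(~(q | p) & p)) = 1 & 1 = 1
t | q = 1 | 0 = 1
~(t | q) = ~1 = 0
~~(t | q) = ~0 = 1
q | r = 0 | 1 = 1
~(q | r) = ~1 = 0
~~(q | r) = ~0 = 1
~~(t | q) & ~~(q | r) = 1 & 1 = 1
p & (~~(t | q) & ~~(q | r)) = 1 & 1 = 1
((p | q) & ~~(~~(s | r) | ~~(~(q | p) & p))) & (p & (~~(t | q) & ~~(q | r))) = 1 & 1 = 1
~((q | r) & q) | (((p | q) & ~~(~~(s | r) | ~~(~(q | p) & p))) & (p & (~~(t | q) & ~~(q | r)))) = 1 | 1 = 1
~(~((q | r) & q) | (((p | q) & ~~(~~(s | r) | ~~(~(q | p) & p))) & (p & (~~(t | q) & ~~(q | r))))) = ~1 = 0
~~(~((q | r) & q) | (((p | q) & ~~(~~(s | r) | ~~(~(q | p) & p))) & (p & (~~(t | q) & ~~(q | r))))) = ~0 = 1
s & r = 0 & 1 = 0
~~(~((q | r) & q) | (((p | q) & ~~(~~(s | r) | ~~(~(q | p) & p))) & (p & (~~(t | q) & ~~(q | r))))) & (s & r) = 1 & 0 = 0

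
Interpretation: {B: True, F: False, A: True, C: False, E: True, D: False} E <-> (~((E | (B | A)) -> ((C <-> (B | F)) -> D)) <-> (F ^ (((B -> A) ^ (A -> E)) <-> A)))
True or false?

True

B | A = True | True = True
E | (B | A) = True | True = True
B | F = True | False = True
C <-> (B | F) = False <-> True = False
(C <-> (B | F)) -> D = False -> False = True
(E | (B | A)) -> ((C <-> (B | F)) -> D) = True -> True = True
~((E | (B | A)) -> ((C <-> (B | F)) -> D)) = ~True = False
B -> A = True -> True = True
A -> E = True -> True = True
(B -> A) ^ (A -> E) = True ^ True = False
((B -> A) ^ (A -> E)) <-> A = False <-> True = False
F ^ (((B -> A) ^ (A -> E)) <-> A) = False ^ False = False
~((E | (B | A)) -> ((C <-> (B | F)) -> D)) <-> (F ^ (((B -> A) ^ (A -> E)) <-> A)) = False <-> False = True
E <-> (~((E | (B | A)) -> ((C <-> (B | F)) -> D)) <-> (F ^ (((B -> A) ^ (A -> E)) <-> A))) = True <-> True = True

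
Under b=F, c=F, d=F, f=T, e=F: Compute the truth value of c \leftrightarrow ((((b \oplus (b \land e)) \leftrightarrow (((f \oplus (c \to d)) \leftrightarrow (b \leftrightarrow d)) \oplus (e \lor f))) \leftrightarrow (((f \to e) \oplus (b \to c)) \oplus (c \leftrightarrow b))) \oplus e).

b \land e = F \land F = F
b \oplus (b \land e) = F \oplus F = F
c \to d = F \to F = T
f \oplus (c \to d) = T \oplus T = F
b \leftrightarrow d = F \leftrightarrow F = T
(f \oplus (c \to d)) \leftrightarrow (b \leftrightarrow d) = F \leftrightarrow T = F
e \lor f = F \lor T = T
((f \oplus (c \to d)) \leftrightarrow (b \leftrightarrow d)) \oplus (e \lor f) = F \oplus T = T
(b \oplus (b \land e)) \leftrightarrow (((f \oplus (c \to d)) \leftrightarrow (b \leftrightarrow d)) \oplus (e \lor f)) = F \leftrightarrow T = F
f \to e = T \to F = F
b \to c = F \to F = T
(f \to e) \oplus (b \to c) = F \oplus T = T
c \leftrightarrow b = F \leftrightarrow F = T
((f \to e) \oplus (b \to c)) \oplus (c \leftrightarrow b) = T \oplus T = F
((b \oplus (b \land e)) \leftrightarrow (((f \oplus (c \to d)) \leftrightarrow (b \leftrightarrow d)) \oplus (e \lor f))) \leftrightarrow (((f \to e) \oplus (b \to c)) \oplus (c \leftrightarrow b)) = F \leftrightarrow F = T
(((b \oplus (b \land e)) \leftrightarrow (((f \oplus (c \to d)) \leftrightarrow (b \leftrightarrow d)) \oplus (e \lor f))) \leftrightarrow (((f \to e) \oplus (b \to c)) \oplus (c \leftrightarrow b))) \oplus e = T \oplus F = T
c \leftrightarrow ((((b \oplus (b \land e)) \leftrightarrow (((f \oplus (c \to d)) \leftrightarrow (b \leftrightarrow d)) \oplus (e \lor f))) \leftrightarrow (((f \to e) \oplus (b \to c)) \oplus (c \leftrightarrow b))) \oplus e) = F \leftrightarrow T = F

F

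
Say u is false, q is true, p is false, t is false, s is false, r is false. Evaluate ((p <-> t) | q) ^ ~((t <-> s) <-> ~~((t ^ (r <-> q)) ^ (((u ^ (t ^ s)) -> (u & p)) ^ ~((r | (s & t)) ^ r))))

False

Substituting u=False, q=True, p=False, t=False, s=False, r=False:
p <-> t = False <-> False = True
(p <-> t) | q = True | True = True
t <-> s = False <-> False = True
r <-> q = False <-> True = False
t ^ (r <-> q) = False ^ False = False
t ^ s = False ^ False = False
u ^ (t ^ s) = False ^ False = False
u & p = False & False = False
(u ^ (t ^ s)) -> (u & p) = False -> False = True
s & t = False & False = False
r | (s & t) = False | False = False
(r | (s & t)) ^ r = False ^ False = False
~((r | (s & t)) ^ r) = ~False = True
((u ^ (t ^ s)) -> (u & p)) ^ ~((r | (s & t)) ^ r) = True ^ True = False
(t ^ (r <-> q)) ^ (((u ^ (t ^ s)) -> (u & p)) ^ ~((r | (s & t)) ^ r)) = False ^ False = False
~((t ^ (r <-> q)) ^ (((u ^ (t ^ s)) -> (u & p)) ^ ~((r | (s & t)) ^ r))) = ~False = True
~~((t ^ (r <-> q)) ^ (((u ^ (t ^ s)) -> (u & p)) ^ ~((r | (s & t)) ^ r))) = ~True = False
(t <-> s) <-> ~~((t ^ (r <-> q)) ^ (((u ^ (t ^ s)) -> (u & p)) ^ ~((r | (s & t)) ^ r))) = True <-> False = False
~((t <-> s) <-> ~~((t ^ (r <-> q)) ^ (((u ^ (t ^ s)) -> (u & p)) ^ ~((r | (s & t)) ^ r)))) = ~False = True
((p <-> t) | q) ^ ~((t <-> s) <-> ~~((t ^ (r <-> q)) ^ (((u ^ (t ^ s)) -> (u & p)) ^ ~((r | (s & t)) ^ r)))) = True ^ True = False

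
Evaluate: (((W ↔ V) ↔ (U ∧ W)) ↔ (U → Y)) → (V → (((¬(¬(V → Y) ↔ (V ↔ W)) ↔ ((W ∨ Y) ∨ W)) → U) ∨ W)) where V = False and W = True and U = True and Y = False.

W ↔ V = True ↔ False = False
U ∧ W = True ∧ True = True
(W ↔ V) ↔ (U ∧ W) = False ↔ True = False
U → Y = True → False = False
((W ↔ V) ↔ (U ∧ W)) ↔ (U → Y) = False ↔ False = True
V → Y = False → False = True
¬(V → Y) = ¬True = False
V ↔ W = False ↔ True = False
¬(V → Y) ↔ (V ↔ W) = False ↔ False = True
¬(¬(V → Y) ↔ (V ↔ W)) = ¬True = False
W ∨ Y = True ∨ False = True
(W ∨ Y) ∨ W = True ∨ True = True
¬(¬(V → Y) ↔ (V ↔ W)) ↔ ((W ∨ Y) ∨ W) = False ↔ True = False
(¬(¬(V → Y) ↔ (V ↔ W)) ↔ ((W ∨ Y) ∨ W)) → U = False → True = True
((¬(¬(V → Y) ↔ (V ↔ W)) ↔ ((W ∨ Y) ∨ W)) → U) ∨ W = True ∨ True = True
V → (((¬(¬(V → Y) ↔ (V ↔ W)) ↔ ((W ∨ Y) ∨ W)) → U) ∨ W) = False → True = True
(((W ↔ V) ↔ (U ∧ W)) ↔ (U → Y)) → (V → (((¬(¬(V → Y) ↔ (V ↔ W)) ↔ ((W ∨ Y) ∨ W)) → U) ∨ W)) = True → True = True

True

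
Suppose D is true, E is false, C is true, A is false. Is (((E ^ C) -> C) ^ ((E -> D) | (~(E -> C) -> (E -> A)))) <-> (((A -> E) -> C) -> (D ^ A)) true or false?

False

E ^ C = False ^ True = True
(E ^ C) -> C = True -> True = True
E -> D = False -> True = True
E -> C = False -> True = True
~(E -> C) = ~True = False
E -> A = False -> False = True
~(E -> C) -> (E -> A) = False -> True = True
(E -> D) | (~(E -> C) -> (E -> A)) = True | True = True
((E ^ C) -> C) ^ ((E -> D) | (~(E -> C) -> (E -> A))) = True ^ True = False
A -> E = False -> False = True
(A -> E) -> C = True -> True = True
D ^ A = True ^ False = True
((A -> E) -> C) -> (D ^ A) = True -> True = True
(((E ^ C) -> C) ^ ((E -> D) | (~(E -> C) -> (E -> A)))) <-> (((A -> E) -> C) -> (D ^ A)) = False <-> True = False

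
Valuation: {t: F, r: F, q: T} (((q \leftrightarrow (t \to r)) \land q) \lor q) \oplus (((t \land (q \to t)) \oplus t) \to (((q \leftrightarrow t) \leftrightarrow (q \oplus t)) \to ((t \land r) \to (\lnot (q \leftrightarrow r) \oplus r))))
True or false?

F

t \to r = F \to F = T
q \leftrightarrow (t \to r) = T \leftrightarrow T = T
(q \leftrightarrow (t \to r)) \land q = T \land T = T
((q \leftrightarrow (t \to r)) \land q) \lor q = T \lor T = T
q \to t = T \to F = F
t \land (q \to t) = F \land F = F
(t \land (q \to t)) \oplus t = F \oplus F = F
q \leftrightarrow t = T \leftrightarrow F = F
q \oplus t = T \oplus F = T
(q \leftrightarrow t) \leftrightarrow (q \oplus t) = F \leftrightarrow T = F
t \land r = F \land F = F
q \leftrightarrow r = T \leftrightarrow F = F
\lnot (q \leftrightarrow r) = \lnot F = T
\lnot (q \leftrightarrow r) \oplus r = T \oplus F = T
(t \land r) \to (\lnot (q \leftrightarrow r) \oplus r) = F \to T = T
((q \leftrightarrow t) \leftrightarrow (q \oplus t)) \to ((t \land r) \to (\lnot (q \leftrightarrow r) \oplus r)) = F \to T = T
((t \land (q \to t)) \oplus t) \to (((q \leftrightarrow t) \leftrightarrow (q \oplus t)) \to ((t \land r) \to (\lnot (q \leftrightarrow r) \oplus r))) = F \to T = T
(((q \leftrightarrow (t \to r)) \land q) \lor q) \oplus (((t \land (q \to t)) \oplus t) \to (((q \leftrightarrow t) \leftrightarrow (q \oplus t)) \to ((t \land r) \to (\lnot (q \leftrightarrow r) \oplus r)))) = T \oplus T = F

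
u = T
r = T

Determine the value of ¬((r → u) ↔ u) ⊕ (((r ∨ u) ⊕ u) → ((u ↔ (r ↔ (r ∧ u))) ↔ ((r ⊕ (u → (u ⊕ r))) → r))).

T

r → u = T → T = T
(r → u) ↔ u = T ↔ T = T
¬((r → u) ↔ u) = ¬T = F
r ∨ u = T ∨ T = T
(r ∨ u) ⊕ u = T ⊕ T = F
r ∧ u = T ∧ T = T
r ↔ (r ∧ u) = T ↔ T = T
u ↔ (r ↔ (r ∧ u)) = T ↔ T = T
u ⊕ r = T ⊕ T = F
u → (u ⊕ r) = T → F = F
r ⊕ (u → (u ⊕ r)) = T ⊕ F = T
(r ⊕ (u → (u ⊕ r))) → r = T → T = T
(u ↔ (r ↔ (r ∧ u))) ↔ ((r ⊕ (u → (u ⊕ r))) → r) = T ↔ T = T
((r ∨ u) ⊕ u) → ((u ↔ (r ↔ (r ∧ u))) ↔ ((r ⊕ (u → (u ⊕ r))) → r)) = F → T = T
¬((r → u) ↔ u) ⊕ (((r ∨ u) ⊕ u) → ((u ↔ (r ↔ (r ∧ u))) ↔ ((r ⊕ (u → (u ⊕ r))) → r))) = F ⊕ T = T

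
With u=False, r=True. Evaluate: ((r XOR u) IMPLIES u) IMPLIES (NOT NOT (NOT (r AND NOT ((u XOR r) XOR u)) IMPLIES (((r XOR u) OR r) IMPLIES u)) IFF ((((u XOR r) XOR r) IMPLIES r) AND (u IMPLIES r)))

True

r XOR u = True XOR False = True
(r XOR u) IMPLIES u = True IMPLIES False = False
u XOR r = False XOR True = True
(u XOR r) XOR u = True XOR False = True
NOT ((u XOR r) XOR u) = NOT True = False
r AND NOT ((u XOR r) XOR u) = True AND False = False
NOT (r AND NOT ((u XOR r) XOR u)) = NOT False = True
r XOR u = True XOR False = True
(r XOR u) OR r = True OR True = True
((r XOR u) OR r) IMPLIES u = True IMPLIES False = False
NOT (r AND NOT ((u XOR r) XOR u)) IMPLIES (((r XOR u) OR r) IMPLIES u) = True IMPLIES False = False
NOT (NOT (r AND NOT ((u XOR r) XOR u)) IMPLIES (((r XOR u) OR r) IMPLIES u)) = NOT False = True
NOT NOT (NOT (r AND NOT ((u XOR r) XOR u)) IMPLIES (((r XOR u) OR r) IMPLIES u)) = NOT True = False
u XOR r = False XOR True = True
(u XOR r) XOR r = True XOR True = False
((u XOR r) XOR r) IMPLIES r = False IMPLIES True = True
u IMPLIES r = False IMPLIES True = True
(((u XOR r) XOR r) IMPLIES r) AND (u IMPLIES r) = True AND True = True
NOT NOT (NOT (r AND NOT ((u XOR r) XOR u)) IMPLIES (((r XOR u) OR r) IMPLIES u)) IFF ((((u XOR r) XOR r) IMPLIES r) AND (u IMPLIES r)) = False IFF True = False
((r XOR u) IMPLIES u) IMPLIES (NOT NOT (NOT (r AND NOT ((u XOR r) XOR u)) IMPLIES (((r XOR u) OR r) IMPLIES u)) IFF ((((u XOR r) XOR r) IMPLIES r) AND (u IMPLIES r))) = False IMPLIES False = True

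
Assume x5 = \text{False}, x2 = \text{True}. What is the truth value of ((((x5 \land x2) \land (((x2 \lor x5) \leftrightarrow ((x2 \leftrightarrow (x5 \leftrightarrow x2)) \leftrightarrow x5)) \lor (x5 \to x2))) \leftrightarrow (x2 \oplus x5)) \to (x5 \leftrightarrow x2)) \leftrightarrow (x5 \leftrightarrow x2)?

Substituting x5=\text{False}, x2=\text{True}:
x5 \land x2 = \text{False} \land \text{True} = \text{False}
x2 \lor x5 = \text{True} \lor \text{False} = \text{True}
x5 \leftrightarrow x2 = \text{False} \leftrightarrow \text{True} = \text{False}
x2 \leftrightarrow (x5 \leftrightarrow x2) = \text{True} \leftrightarrow \text{False} = \text{False}
(x2 \leftrightarrow (x5 \leftrightarrow x2)) \leftrightarrow x5 = \text{False} \leftrightarrow \text{False} = \text{True}
(x2 \lor x5) \leftrightarrow ((x2 \leftrightarrow (x5 \leftrightarrow x2)) \leftrightarrow x5) = \text{True} \leftrightarrow \text{True} = \text{True}
x5 \to x2 = \text{False} \to \text{True} = \text{True}
((x2 \lor x5) \leftrightarrow ((x2 \leftrightarrow (x5 \leftrightarrow x2)) \leftrightarrow x5)) \lor (x5 \to x2) = \text{True} \lor \text{True} = \text{True}
(x5 \land x2) \land (((x2 \lor x5) \leftrightarrow ((x2 \leftrightarrow (x5 \leftrightarrow x2)) \leftrightarrow x5)) \lor (x5 \to x2)) = \text{False} \land \text{True} = \text{False}
x2 \oplus x5 = \text{True} \oplus \text{False} = \text{True}
((x5 \land x2) \land (((x2 \lor x5) \leftrightarrow ((x2 \leftrightarrow (x5 \leftrightarrow x2)) \leftrightarrow x5)) \lor (x5 \to x2))) \leftrightarrow (x2 \oplus x5) = \text{False} \leftrightarrow \text{True} = \text{False}
x5 \leftrightarrow x2 = \text{False} \leftrightarrow \text{True} = \text{False}
(((x5 \land x2) \land (((x2 \lor x5) \leftrightarrow ((x2 \leftrightarrow (x5 \leftrightarrow x2)) \leftrightarrow x5)) \lor (x5 \to x2))) \leftrightarrow (x2 \oplus x5)) \to (x5 \leftrightarrow x2) = \text{False} \to \text{False} = \text{True}
x5 \leftrightarrow x2 = \text{False} \leftrightarrow \text{True} = \text{False}
((((x5 \land x2) \land (((x2 \lor x5) \leftrightarrow ((x2 \leftrightarrow (x5 \leftrightarrow x2)) \leftrightarrow x5)) \lor (x5 \to x2))) \leftrightarrow (x2 \oplus x5)) \to (x5 \leftrightarrow x2)) \leftrightarrow (x5 \leftrightarrow x2) = \text{True} \leftrightarrow \text{False} = \text{False}

\text{False}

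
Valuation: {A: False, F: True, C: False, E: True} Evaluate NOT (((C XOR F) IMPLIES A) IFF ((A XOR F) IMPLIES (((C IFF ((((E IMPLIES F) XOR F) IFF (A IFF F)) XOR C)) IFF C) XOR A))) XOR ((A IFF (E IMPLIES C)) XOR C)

C XOR F = False XOR True = True
(C XOR F) IMPLIES A = True IMPLIES False = False
A XOR F = False XOR True = True
E IMPLIES F = True IMPLIES True = True
(E IMPLIES F) XOR F = True XOR True = False
A IFF F = False IFF True = False
((E IMPLIES F) XOR F) IFF (A IFF F) = False IFF False = True
(((E IMPLIES F) XOR F) IFF (A IFF F)) XOR C = True XOR False = True
C IFF ((((E IMPLIES F) XOR F) IFF (A IFF F)) XOR C) = False IFF True = False
(C IFF ((((E IMPLIES F) XOR F) IFF (A IFF F)) XOR C)) IFF C = False IFF False = True
((C IFF ((((E IMPLIES F) XOR F) IFF (A IFF F)) XOR C)) IFF C) XOR A = True XOR False = True
(A XOR F) IMPLIES (((C IFF ((((E IMPLIES F) XOR F) IFF (A IFF F)) XOR C)) IFF C) XOR A) = True IMPLIES True = True
((C XOR F) IMPLIES A) IFF ((A XOR F) IMPLIES (((C IFF ((((E IMPLIES F) XOR F) IFF (A IFF F)) XOR C)) IFF C) XOR A)) = False IFF True = False
NOT (((C XOR F) IMPLIES A) IFF ((A XOR F) IMPLIES (((C IFF ((((E IMPLIES F) XOR F) IFF (A IFF F)) XOR C)) IFF C) XOR A))) = NOT False = True
E IMPLIES C = True IMPLIES False = False
A IFF (E IMPLIES C) = False IFF False = True
(A IFF (E IMPLIES C)) XOR C = True XOR False = True
NOT (((C XOR F) IMPLIES A) IFF ((A XOR F) IMPLIES (((C IFF ((((E IMPLIES F) XOR F) IFF (A IFF F)) XOR C)) IFF C) XOR A))) XOR ((A IFF (E IMPLIES C)) XOR C) = True XOR True = False

False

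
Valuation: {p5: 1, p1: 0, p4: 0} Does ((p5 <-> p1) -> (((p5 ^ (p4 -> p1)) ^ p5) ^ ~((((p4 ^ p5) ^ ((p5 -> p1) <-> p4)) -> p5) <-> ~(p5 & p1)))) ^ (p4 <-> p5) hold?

1

p5 <-> p1 = 1 <-> 0 = 0
p4 -> p1 = 0 -> 0 = 1
p5 ^ (p4 -> p1) = 1 ^ 1 = 0
(p5 ^ (p4 -> p1)) ^ p5 = 0 ^ 1 = 1
p4 ^ p5 = 0 ^ 1 = 1
p5 -> p1 = 1 -> 0 = 0
(p5 -> p1) <-> p4 = 0 <-> 0 = 1
(p4 ^ p5) ^ ((p5 -> p1) <-> p4) = 1 ^ 1 = 0
((p4 ^ p5) ^ ((p5 -> p1) <-> p4)) -> p5 = 0 -> 1 = 1
p5 & p1 = 1 & 0 = 0
~(p5 & p1) = ~0 = 1
(((p4 ^ p5) ^ ((p5 -> p1) <-> p4)) -> p5) <-> ~(p5 & p1) = 1 <-> 1 = 1
~((((p4 ^ p5) ^ ((p5 -> p1) <-> p4)) -> p5) <-> ~(p5 & p1)) = ~1 = 0
((p5 ^ (p4 -> p1)) ^ p5) ^ ~((((p4 ^ p5) ^ ((p5 -> p1) <-> p4)) -> p5) <-> ~(p5 & p1)) = 1 ^ 0 = 1
(p5 <-> p1) -> (((p5 ^ (p4 -> p1)) ^ p5) ^ ~((((p4 ^ p5) ^ ((p5 -> p1) <-> p4)) -> p5) <-> ~(p5 & p1))) = 0 -> 1 = 1
p4 <-> p5 = 0 <-> 1 = 0
((p5 <-> p1) -> (((p5 ^ (p4 -> p1)) ^ p5) ^ ~((((p4 ^ p5) ^ ((p5 -> p1) <-> p4)) -> p5) <-> ~(p5 & p1)))) ^ (p4 <-> p5) = 1 ^ 0 = 1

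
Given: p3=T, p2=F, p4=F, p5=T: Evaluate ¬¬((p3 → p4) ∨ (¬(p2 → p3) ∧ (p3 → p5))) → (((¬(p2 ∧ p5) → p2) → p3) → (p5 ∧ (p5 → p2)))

T

Substituting p3=T, p2=F, p4=F, p5=T:
p3 → p4 = T → F = F
p2 → p3 = F → T = T
¬(p2 → p3) = ¬T = F
p3 → p5 = T → T = T
¬(p2 → p3) ∧ (p3 → p5) = F ∧ T = F
(p3 → p4) ∨ (¬(p2 → p3) ∧ (p3 → p5)) = F ∨ F = F
¬((p3 → p4) ∨ (¬(p2 → p3) ∧ (p3 → p5))) = ¬F = T
¬¬((p3 → p4) ∨ (¬(p2 → p3) ∧ (p3 → p5))) = ¬T = F
p2 ∧ p5 = F ∧ T = F
¬(p2 ∧ p5) = ¬F = T
¬(p2 ∧ p5) → p2 = T → F = F
(¬(p2 ∧ p5) → p2) → p3 = F → T = T
p5 → p2 = T → F = F
p5 ∧ (p5 → p2) = T ∧ F = F
((¬(p2 ∧ p5) → p2) → p3) → (p5 ∧ (p5 → p2)) = T → F = F
¬¬((p3 → p4) ∨ (¬(p2 → p3) ∧ (p3 → p5))) → (((¬(p2 ∧ p5) → p2) → p3) → (p5 ∧ (p5 → p2))) = F → F = T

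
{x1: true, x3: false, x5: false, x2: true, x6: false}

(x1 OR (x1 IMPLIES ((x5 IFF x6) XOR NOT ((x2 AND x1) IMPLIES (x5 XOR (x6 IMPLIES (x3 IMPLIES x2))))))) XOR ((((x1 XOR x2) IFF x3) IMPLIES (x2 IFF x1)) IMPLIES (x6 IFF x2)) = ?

true

Substituting x1=true, x3=false, x5=false, x2=true, x6=false:
x5 IFF x6 = false IFF false = true
x2 AND x1 = true AND true = true
x3 IMPLIES x2 = false IMPLIES true = true
x6 IMPLIES (x3 IMPLIES x2) = false IMPLIES true = true
x5 XOR (x6 IMPLIES (x3 IMPLIES x2)) = false XOR true = true
(x2 AND x1) IMPLIES (x5 XOR (x6 IMPLIES (x3 IMPLIES x2))) = true IMPLIES true = true
NOT ((x2 AND x1) IMPLIES (x5 XOR (x6 IMPLIES (x3 IMPLIES x2)))) = NOT true = false
(x5 IFF x6) XOR NOT ((x2 AND x1) IMPLIES (x5 XOR (x6 IMPLIES (x3 IMPLIES x2)))) = true XOR false = true
x1 IMPLIES ((x5 IFF x6) XOR NOT ((x2 AND x1) IMPLIES (x5 XOR (x6 IMPLIES (x3 IMPLIES x2))))) = true IMPLIES true = true
x1 OR (x1 IMPLIES ((x5 IFF x6) XOR NOT ((x2 AND x1) IMPLIES (x5 XOR (x6 IMPLIES (x3 IMPLIES x2)))))) = true OR true = true
x1 XOR x2 = true XOR true = false
(x1 XOR x2) IFF x3 = false IFF false = true
x2 IFF x1 = true IFF true = true
((x1 XOR x2) IFF x3) IMPLIES (x2 IFF x1) = true IMPLIES true = true
x6 IFF x2 = false IFF true = false
(((x1 XOR x2) IFF x3) IMPLIES (x2 IFF x1)) IMPLIES (x6 IFF x2) = true IMPLIES false = false
(x1 OR (x1 IMPLIES ((x5 IFF x6) XOR NOT ((x2 AND x1) IMPLIES (x5 XOR (x6 IMPLIES (x3 IMPLIES x2))))))) XOR ((((x1 XOR x2) IFF x3) IMPLIES (x2 IFF x1)) IMPLIES (x6 IFF x2)) = true XOR false = true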